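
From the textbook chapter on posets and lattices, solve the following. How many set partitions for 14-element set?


B(n) = number of set partitions of an n-element set.
B(n) satisfies the recurrence: B(n+1) = sum_k C(n,k)*B(k).
B(14) = 190899322


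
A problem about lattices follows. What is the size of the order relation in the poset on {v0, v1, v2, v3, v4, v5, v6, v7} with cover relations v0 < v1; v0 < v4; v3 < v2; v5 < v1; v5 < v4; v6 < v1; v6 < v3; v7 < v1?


The order relation is {(a,b) : a <= b}, reflexive so it includes (a,a).
Examples: (v0,v0), (v0,v1), (v0,v4), (v1,v1), (v2,v2), ...
Total ordered pairs: 17


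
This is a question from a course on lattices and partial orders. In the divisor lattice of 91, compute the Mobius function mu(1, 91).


In a divisor lattice, mu(a,b) = mu(b/a) where mu is the classical Mobius function.
b/a = 91/1 = 91
Prime factorization of 91: primes [7, 13]
91 is squarefree with 2 prime factor(s), so mu(91) = (-1)^2 = 1


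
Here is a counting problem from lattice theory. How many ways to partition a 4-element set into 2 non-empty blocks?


S(n,k) = k*S(n-1,k) + S(n-1,k-1).
S(3,2) = 3, S(3,1) = 1
S(4,2) = 2*3 + 1 = 6 + 1
S(4,2) = 7


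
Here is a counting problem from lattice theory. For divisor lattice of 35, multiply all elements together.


Divisors of 35: [1, 5, 7, 35]
Product = n^(d(n)/2) = 35^(4/2)
Product = 1225


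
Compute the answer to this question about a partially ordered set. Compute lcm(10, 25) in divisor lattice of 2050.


In a divisor lattice, join = lcm (least common multiple).
gcd(10,25) = 5
lcm(10,25) = 10*25/gcd = 250/5 = 50


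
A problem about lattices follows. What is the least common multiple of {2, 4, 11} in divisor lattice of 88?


In a divisor lattice, join = lcm (least common multiple).
Compute lcm iteratively: start with first element, then lcm(current, next).
Elements: [2, 4, 11]
lcm(2,4) = 4
lcm(4,11) = 44
Final lcm = 44


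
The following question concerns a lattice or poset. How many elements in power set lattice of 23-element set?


Power set = 2^n.
2^23 = 8388608


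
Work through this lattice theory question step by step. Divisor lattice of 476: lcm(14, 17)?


Join=lcm.
gcd(14,17)=1
lcm=238


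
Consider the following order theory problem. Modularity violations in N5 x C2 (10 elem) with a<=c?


Modular law: if a <= c then a v (b ^ c) = (a v b) ^ c.
Check all triples (a,b,c) with a <= c among 10 elements.
  e.g. a=(a,0), b=(c,0), c=(b,0): lhs=(a,0) != rhs=(b,0)
  e.g. a=(a,0), b=(c,1), c=(b,0): lhs=(a,0) != rhs=(b,0)
Total violating triples: 6


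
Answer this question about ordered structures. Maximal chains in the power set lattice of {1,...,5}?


A maximal chain goes from the minimum element to a maximal element via cover relations.
Counting all min-to-max paths in the cover graph.
Total maximal chains: 120


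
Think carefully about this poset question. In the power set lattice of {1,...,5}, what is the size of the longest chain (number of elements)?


A chain is a totally ordered subset; we count the number of elements in a maximum chain.
Compute, for each element x, the size of the longest chain ending at x:
  {}: 1
  {1}: 2
  {2}: 2
  {3}: 2
  {4}: 2
  {5}: 2
  ...
A maximum chain: {} < {1} < {1,2} < {1,2,3} < {1,2,3,4} < {1,2,3,4,5}
Number of elements in the longest chain: 6


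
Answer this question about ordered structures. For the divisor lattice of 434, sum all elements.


sigma(n) = sum of divisors.
Divisors of 434: [1, 2, 7, 14, 31, 62, 217, 434]
Sum = 768


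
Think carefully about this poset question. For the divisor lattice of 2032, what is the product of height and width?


Height = length of longest chain minus 1; width = size of largest antichain.
A maximum chain: 1 | 127 | 254 | 508 | 1016 | 2032  (height 5).
A maximum antichain: {2, 127}  (width 2).
Product = 5 * 2 = 10


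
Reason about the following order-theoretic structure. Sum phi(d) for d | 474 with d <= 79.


Divisors of 474 up to 79: [1, 2, 3, 6, 79]
phi values: [1, 1, 2, 2, 78]
Sum = 84


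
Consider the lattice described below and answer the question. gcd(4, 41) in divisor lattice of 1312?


Meet=gcd.
gcd(4,41)=1


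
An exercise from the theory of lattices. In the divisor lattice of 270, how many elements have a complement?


An element a is complemented if some b has a meet b = bottom, a join b = top.
a is complemented iff gcd(a, n/a)=1, i.e. a is a unitary divisor of 270.
Complemented elements: 1, 2, 5, 10, 27, 54, ... (2 more)
Count: 8


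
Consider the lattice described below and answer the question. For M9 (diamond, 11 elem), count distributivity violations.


Distributive law: a ^ (b v c) = (a ^ b) v (a ^ c).
Check all 11^3 = 1331 ordered triples (a,b,c).
  e.g. a=a1, b=a2, c=a3: lhs=a1 != rhs=0
  e.g. a=a1, b=a2, c=a4: lhs=a1 != rhs=0
Total violating triples: 504


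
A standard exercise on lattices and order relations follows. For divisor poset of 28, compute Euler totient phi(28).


phi(n) = n * prod_{p|n} (1 - 1/p).
Prime divisors of 28: [2, 7]
phi(28) = 28 * (1 - 1/2) * (1 - 1/7)
phi(28) = 12


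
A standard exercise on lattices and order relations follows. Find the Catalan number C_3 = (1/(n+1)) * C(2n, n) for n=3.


C(n) = C(2n, n) / (n+1).
C(6, 3) = 20
C(3) = 20 / 4 = 5


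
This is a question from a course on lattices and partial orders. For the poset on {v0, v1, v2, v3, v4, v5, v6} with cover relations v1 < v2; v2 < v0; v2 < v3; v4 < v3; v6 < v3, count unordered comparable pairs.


A comparable pair {a,b} has a < b or b < a in the order.
Count unordered pairs where one element is strictly below the other.
Examples: {v0,v1}, {v0,v2}, {v1,v2}, {v1,v3}, ...
Total comparable pairs: 7


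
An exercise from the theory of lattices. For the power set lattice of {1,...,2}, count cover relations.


A cover relation a -< b holds when a < b with no c strictly between.
Cover relations:
  {} -< {1}
  {} -< {2}
  {1} -< {1,2}
  {2} -< {1,2}
Total: 4


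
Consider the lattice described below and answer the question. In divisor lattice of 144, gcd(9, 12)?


Meet=gcd.
gcd(9,12)=3


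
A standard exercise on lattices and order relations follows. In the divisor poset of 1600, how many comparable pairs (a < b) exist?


A comparable pair {a,b} has a < b or b < a in the order.
Count unordered pairs where one element is strictly below the other.
Examples: {1,2}, {1,4}, {1,5}, {1,8}, ...
Total comparable pairs: 147


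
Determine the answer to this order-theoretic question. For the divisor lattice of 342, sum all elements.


sigma(n) = sum of divisors.
Divisors of 342: [1, 2, 3, 6, 9, 18, 19, 38, 57, 114, 171, 342]
Sum = 780


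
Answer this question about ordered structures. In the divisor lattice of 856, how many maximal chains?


A maximal chain goes from the minimum element to a maximal element via cover relations.
Counting all min-to-max paths in the cover graph.
Total maximal chains: 4


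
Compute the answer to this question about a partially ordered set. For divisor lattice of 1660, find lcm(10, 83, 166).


In a divisor lattice, join = lcm (least common multiple).
Compute lcm iteratively: start with first element, then lcm(current, next).
Elements: [10, 83, 166]
lcm(10,83) = 830
lcm(830,166) = 830
Final lcm = 830


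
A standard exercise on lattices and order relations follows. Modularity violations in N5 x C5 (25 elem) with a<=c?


Modular law: if a <= c then a v (b ^ c) = (a v b) ^ c.
Check all triples (a,b,c) with a <= c among 25 elements.
  e.g. a=(a,0), b=(c,0), c=(b,0): lhs=(a,0) != rhs=(b,0)
  e.g. a=(a,0), b=(c,1), c=(b,0): lhs=(a,0) != rhs=(b,0)
Total violating triples: 75


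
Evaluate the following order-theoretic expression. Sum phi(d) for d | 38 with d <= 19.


Divisors of 38 up to 19: [1, 2, 19]
phi values: [1, 1, 18]
Sum = 20


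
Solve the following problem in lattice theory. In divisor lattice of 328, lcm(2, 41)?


Join=lcm.
gcd(2,41)=1
lcm=82


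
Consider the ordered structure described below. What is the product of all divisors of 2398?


Divisors of 2398: [1, 2, 11, 22, 109, 218, 1199, 2398]
Product = n^(d(n)/2) = 2398^(8/2)
Product = 33067146163216


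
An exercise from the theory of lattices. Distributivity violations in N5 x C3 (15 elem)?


Distributive law: a ^ (b v c) = (a ^ b) v (a ^ c).
Check all 15^3 = 3375 ordered triples (a,b,c).
  e.g. a=(b,0), b=(a,0), c=(c,0): lhs=(b,0) != rhs=(a,0)
  e.g. a=(b,0), b=(a,0), c=(c,1): lhs=(b,0) != rhs=(a,0)
Total violating triples: 54


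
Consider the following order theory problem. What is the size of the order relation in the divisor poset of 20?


The order relation is {(a,b) : a <= b}, reflexive so it includes (a,a).
Examples: (1,1), (1,10), (1,2), (1,20), (1,4), ...
Total ordered pairs: 18


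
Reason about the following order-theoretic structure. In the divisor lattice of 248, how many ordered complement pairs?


Complement pair (a,b): a meet b = bottom, a join b = top.
Here: gcd(a,b)=1 and lcm(a,b)=248, i.e. a*b=248 with a,b coprime.
Pairs found: (1,248), (8,31), (31,8), (248,1)
Total ordered pairs: 4


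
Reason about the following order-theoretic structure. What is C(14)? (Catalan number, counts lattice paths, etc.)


C(n) = C(2n, n) / (n+1).
C(28, 14) = 40116600
C(14) = 40116600 / 15 = 2674440


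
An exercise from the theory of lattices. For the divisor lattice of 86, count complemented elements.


An element a is complemented if some b has a meet b = bottom, a join b = top.
a is complemented iff gcd(a, n/a)=1, i.e. a is a unitary divisor of 86.
Complemented elements: 1, 2, 43, 86
Count: 4


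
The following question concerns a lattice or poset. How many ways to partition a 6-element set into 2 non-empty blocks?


S(n,k) = k*S(n-1,k) + S(n-1,k-1).
S(5,2) = 15, S(5,1) = 1
S(6,2) = 2*15 + 1 = 30 + 1
S(6,2) = 31


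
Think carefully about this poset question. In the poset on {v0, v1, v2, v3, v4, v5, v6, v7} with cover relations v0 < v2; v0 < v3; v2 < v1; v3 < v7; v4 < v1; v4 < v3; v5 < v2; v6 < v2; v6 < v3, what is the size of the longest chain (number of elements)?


A chain is a totally ordered subset; we count the number of elements in a maximum chain.
Compute, for each element x, the size of the longest chain ending at x:
  v0: 1
  v4: 1
  v5: 1
  v6: 1
  v2: 2
  v3: 2
  ...
A maximum chain: v0 < v2 < v1
Number of elements in the longest chain: 3


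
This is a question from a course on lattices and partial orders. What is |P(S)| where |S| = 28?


Power set = 2^n.
2^28 = 268435456


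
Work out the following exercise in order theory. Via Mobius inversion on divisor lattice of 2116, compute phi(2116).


phi(n) = n * prod_{p|n} (1 - 1/p).
Prime divisors of 2116: [2, 23]
phi(2116) = 2116 * (1 - 1/2) * (1 - 1/23)
phi(2116) = 1012


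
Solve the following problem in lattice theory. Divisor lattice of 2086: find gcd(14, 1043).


In a divisor lattice, meet = gcd (greatest common divisor).
By Euclidean algorithm or factoring: gcd(14,1043) = 7


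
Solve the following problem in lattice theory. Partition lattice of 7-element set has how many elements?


B(n) = number of set partitions of an n-element set.
B(n) satisfies the recurrence: B(n+1) = sum_k C(n,k)*B(k).
B(7) = 877


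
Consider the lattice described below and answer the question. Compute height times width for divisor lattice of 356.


Height = length of longest chain minus 1; width = size of largest antichain.
A maximum chain: 1 | 89 | 178 | 356  (height 3).
A maximum antichain: {2, 89}  (width 2).
Product = 3 * 2 = 6


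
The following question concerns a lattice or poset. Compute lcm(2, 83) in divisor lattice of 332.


In a divisor lattice, join = lcm (least common multiple).
gcd(2,83) = 1
lcm(2,83) = 2*83/gcd = 166/1 = 166


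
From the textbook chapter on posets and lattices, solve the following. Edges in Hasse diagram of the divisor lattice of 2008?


A cover relation a -< b holds when a < b with no c strictly between.
Cover relations:
  1 -< 2
  1 -< 251
  2 -< 4
  2 -< 502
  4 -< 8
  4 -< 1004
  8 -< 2008
  251 -< 502
  ...2 more
Total: 10


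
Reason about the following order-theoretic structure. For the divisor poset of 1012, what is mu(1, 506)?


In a divisor lattice, mu(a,b) = mu(b/a) where mu is the classical Mobius function.
b/a = 506/1 = 506
Prime factorization of 506: primes [2, 11, 23]
506 is squarefree with 3 prime factor(s), so mu(506) = (-1)^3 = -1


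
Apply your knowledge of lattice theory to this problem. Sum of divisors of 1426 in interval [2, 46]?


Interval [2,46] in divisors of 1426: [2, 46]
Sum = 48


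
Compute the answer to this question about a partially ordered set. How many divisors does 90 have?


Divisors of 90: [1, 2, 3, 5, 6, 9, 10, 15, 18, 30, 45, 90]
Count: 12


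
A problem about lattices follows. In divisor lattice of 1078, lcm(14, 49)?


Join=lcm.
gcd(14,49)=7
lcm=98


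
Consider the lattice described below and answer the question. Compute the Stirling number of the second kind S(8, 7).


S(n,k) = k*S(n-1,k) + S(n-1,k-1).
S(7,7) = 1, S(7,6) = 21
S(8,7) = 7*1 + 21 = 7 + 21
S(8,7) = 28


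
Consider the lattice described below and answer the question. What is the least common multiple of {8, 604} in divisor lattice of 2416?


In a divisor lattice, join = lcm (least common multiple).
Compute lcm iteratively: start with first element, then lcm(current, next).
Elements: [8, 604]
lcm(8,604) = 1208
Final lcm = 1208


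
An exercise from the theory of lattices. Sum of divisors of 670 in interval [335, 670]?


Interval [335,670] in divisors of 670: [335, 670]
Sum = 1005


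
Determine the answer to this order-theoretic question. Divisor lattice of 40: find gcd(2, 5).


In a divisor lattice, meet = gcd (greatest common divisor).
By Euclidean algorithm or factoring: gcd(2,5) = 1


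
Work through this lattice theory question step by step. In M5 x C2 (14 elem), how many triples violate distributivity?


Distributive law: a ^ (b v c) = (a ^ b) v (a ^ c).
Check all 14^3 = 2744 ordered triples (a,b,c).
  e.g. a=(a1,0), b=(a2,0), c=(a3,0): lhs=(a1,0) != rhs=(0,0)
  e.g. a=(a1,0), b=(a2,0), c=(a3,1): lhs=(a1,0) != rhs=(0,0)
Total violating triples: 480


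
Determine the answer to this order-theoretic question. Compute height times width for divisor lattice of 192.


Height = length of longest chain minus 1; width = size of largest antichain.
A maximum chain: 1 | 3 | 6 | 12 | 24 | 48 | 96 | 192  (height 7).
A maximum antichain: {2, 3}  (width 2).
Product = 7 * 2 = 14


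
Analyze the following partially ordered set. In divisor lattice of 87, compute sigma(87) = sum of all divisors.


sigma(n) = sum of divisors.
Divisors of 87: [1, 3, 29, 87]
Sum = 120


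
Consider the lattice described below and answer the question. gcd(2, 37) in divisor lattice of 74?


Meet=gcd.
gcd(2,37)=1


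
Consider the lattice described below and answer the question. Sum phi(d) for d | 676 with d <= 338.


Divisors of 676 up to 338: [1, 2, 4, 13, 26, 52, 169, 338]
phi values: [1, 1, 2, 12, 12, 24, 156, 156]
Sum = 364


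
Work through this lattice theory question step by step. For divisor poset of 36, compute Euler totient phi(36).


phi(n) = n * prod_{p|n} (1 - 1/p).
Prime divisors of 36: [2, 3]
phi(36) = 36 * (1 - 1/2) * (1 - 1/3)
phi(36) = 12


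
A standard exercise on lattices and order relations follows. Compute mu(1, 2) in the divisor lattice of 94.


In a divisor lattice, mu(a,b) = mu(b/a) where mu is the classical Mobius function.
b/a = 2/1 = 2
Prime factorization of 2: primes [2]
2 is squarefree with 1 prime factor(s), so mu(2) = (-1)^1 = -1


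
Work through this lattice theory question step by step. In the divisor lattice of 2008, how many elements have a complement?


An element a is complemented if some b has a meet b = bottom, a join b = top.
a is complemented iff gcd(a, n/a)=1, i.e. a is a unitary divisor of 2008.
Complemented elements: 1, 8, 251, 2008
Count: 4


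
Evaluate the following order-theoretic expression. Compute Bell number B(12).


B(n) = number of set partitions of an n-element set.
B(n) satisfies the recurrence: B(n+1) = sum_k C(n,k)*B(k).
B(12) = 4213597


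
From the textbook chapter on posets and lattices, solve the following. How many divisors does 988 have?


Divisors of 988: [1, 2, 4, 13, 19, 26, 38, 52, 76, 247, 494, 988]
Count: 12


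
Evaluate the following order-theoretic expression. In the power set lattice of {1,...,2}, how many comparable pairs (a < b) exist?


A comparable pair {a,b} has a < b or b < a in the order.
Count unordered pairs where one element is strictly below the other.
Examples: {{},{1}}, {{},{2}}, {{},{1,2}}, {{1},{1,2}}, ...
Total comparable pairs: 5


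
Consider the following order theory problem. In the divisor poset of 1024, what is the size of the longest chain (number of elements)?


A chain is a totally ordered subset; we count the number of elements in a maximum chain.
Compute, for each element x, the size of the longest chain ending at x:
  1: 1
  2: 2
  4: 3
  8: 4
  16: 5
  32: 6
  ...
A maximum chain: 1 < 2 < 4 < 8 < 16 < 32 < 64 < 128 < 256 < 512 < 1024
Number of elements in the longest chain: 11


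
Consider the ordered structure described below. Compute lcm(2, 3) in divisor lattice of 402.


In a divisor lattice, join = lcm (least common multiple).
gcd(2,3) = 1
lcm(2,3) = 2*3/gcd = 6/1 = 6


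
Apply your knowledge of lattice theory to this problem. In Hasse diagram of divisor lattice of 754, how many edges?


A cover relation a -< b holds when a < b with no c strictly between.
Cover relations:
  1 -< 2
  1 -< 13
  1 -< 29
  2 -< 26
  2 -< 58
  13 -< 26
  13 -< 377
  26 -< 754
  ...4 more
Total: 12


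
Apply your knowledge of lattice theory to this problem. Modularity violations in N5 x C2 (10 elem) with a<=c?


Modular law: if a <= c then a v (b ^ c) = (a v b) ^ c.
Check all triples (a,b,c) with a <= c among 10 elements.
  e.g. a=(a,0), b=(c,0), c=(b,0): lhs=(a,0) != rhs=(b,0)
  e.g. a=(a,0), b=(c,1), c=(b,0): lhs=(a,0) != rhs=(b,0)
Total violating triples: 6


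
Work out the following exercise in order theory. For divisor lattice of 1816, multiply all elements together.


Divisors of 1816: [1, 2, 4, 8, 227, 454, 908, 1816]
Product = n^(d(n)/2) = 1816^(8/2)
Product = 10875854196736


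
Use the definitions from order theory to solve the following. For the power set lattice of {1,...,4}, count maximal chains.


A maximal chain goes from the minimum element to a maximal element via cover relations.
Counting all min-to-max paths in the cover graph.
Total maximal chains: 24


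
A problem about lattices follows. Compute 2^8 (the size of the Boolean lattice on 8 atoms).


Power set = 2^n.
2^8 = 256


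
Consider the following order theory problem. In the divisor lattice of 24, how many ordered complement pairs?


Complement pair (a,b): a meet b = bottom, a join b = top.
Here: gcd(a,b)=1 and lcm(a,b)=24, i.e. a*b=24 with a,b coprime.
Pairs found: (1,24), (3,8), (8,3), (24,1)
Total ordered pairs: 4


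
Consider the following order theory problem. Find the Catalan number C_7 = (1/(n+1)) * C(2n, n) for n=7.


C(n) = C(2n, n) / (n+1).
C(14, 7) = 3432
C(7) = 3432 / 8 = 429


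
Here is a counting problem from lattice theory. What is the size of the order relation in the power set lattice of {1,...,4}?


The order relation is {(a,b) : a <= b}, reflexive so it includes (a,a).
Examples: ({},{}), ({},{1,2}), ({},{1,2,3}), ({},{1,2,3,4}), ({},{1,2,4}), ...
Total ordered pairs: 81


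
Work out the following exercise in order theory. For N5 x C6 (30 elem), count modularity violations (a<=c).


Modular law: if a <= c then a v (b ^ c) = (a v b) ^ c.
Check all triples (a,b,c) with a <= c among 30 elements.
  e.g. a=(a,0), b=(c,0), c=(b,0): lhs=(a,0) != rhs=(b,0)
  e.g. a=(a,0), b=(c,1), c=(b,0): lhs=(a,0) != rhs=(b,0)
Total violating triples: 126


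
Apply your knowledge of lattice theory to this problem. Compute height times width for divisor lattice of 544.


Height = length of longest chain minus 1; width = size of largest antichain.
A maximum chain: 1 | 17 | 34 | 68 | 136 | 272 | 544  (height 6).
A maximum antichain: {2, 17}  (width 2).
Product = 6 * 2 = 12


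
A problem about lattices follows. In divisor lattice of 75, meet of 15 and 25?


In a divisor lattice, meet = gcd (greatest common divisor).
By Euclidean algorithm or factoring: gcd(15,25) = 5


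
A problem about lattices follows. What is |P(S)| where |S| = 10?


Power set = 2^n.
2^10 = 1024


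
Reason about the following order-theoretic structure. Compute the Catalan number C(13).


C(n) = C(2n, n) / (n+1).
C(26, 13) = 10400600
C(13) = 10400600 / 14 = 742900


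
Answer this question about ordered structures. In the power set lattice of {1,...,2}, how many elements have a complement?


An element a is complemented if some b has a meet b = bottom, a join b = top.
every subset A has complement S\A, so all elements are complemented.
Complemented elements: {}, {1}, {2}, {1,2}
Count: 4


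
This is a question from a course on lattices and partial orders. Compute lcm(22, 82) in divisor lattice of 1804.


In a divisor lattice, join = lcm (least common multiple).
gcd(22,82) = 2
lcm(22,82) = 22*82/gcd = 1804/2 = 902


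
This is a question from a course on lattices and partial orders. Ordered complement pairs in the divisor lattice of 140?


Complement pair (a,b): a meet b = bottom, a join b = top.
Here: gcd(a,b)=1 and lcm(a,b)=140, i.e. a*b=140 with a,b coprime.
Pairs found: (1,140), (4,35), (5,28), (7,20), ... (4 more)
Total ordered pairs: 8


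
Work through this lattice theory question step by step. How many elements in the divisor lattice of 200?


Divisors of 200: [1, 2, 4, 5, 8, 10, 20, 25, 40, 50, 100, 200]
Count: 12


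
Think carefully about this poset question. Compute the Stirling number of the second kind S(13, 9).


S(n,k) = k*S(n-1,k) + S(n-1,k-1).
S(12,9) = 22275, S(12,8) = 159027
S(13,9) = 9*22275 + 159027 = 200475 + 159027
S(13,9) = 359502


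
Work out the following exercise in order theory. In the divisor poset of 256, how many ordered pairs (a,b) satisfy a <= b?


The order relation is {(a,b) : a <= b}, reflexive so it includes (a,a).
Examples: (1,1), (1,128), (1,16), (1,2), (1,256), ...
Total ordered pairs: 45


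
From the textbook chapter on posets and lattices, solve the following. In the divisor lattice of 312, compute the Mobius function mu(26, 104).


In a divisor lattice, mu(a,b) = mu(b/a) where mu is the classical Mobius function.
b/a = 104/26 = 4
Prime factorization of 4: primes [2]
4 is not squarefree, so mu(4) = 0


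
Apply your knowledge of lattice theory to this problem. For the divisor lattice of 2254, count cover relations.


A cover relation a -< b holds when a < b with no c strictly between.
Cover relations:
  1 -< 2
  1 -< 7
  1 -< 23
  2 -< 14
  2 -< 46
  7 -< 14
  7 -< 49
  7 -< 161
  ...12 more
Total: 20


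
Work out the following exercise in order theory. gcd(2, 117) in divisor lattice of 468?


Meet=gcd.
gcd(2,117)=1


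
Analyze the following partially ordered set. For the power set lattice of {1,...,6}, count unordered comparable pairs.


A comparable pair {a,b} has a < b or b < a in the order.
Count unordered pairs where one element is strictly below the other.
Examples: {{},{1}}, {{},{2}}, {{},{3}}, {{},{4}}, ...
Total comparable pairs: 665


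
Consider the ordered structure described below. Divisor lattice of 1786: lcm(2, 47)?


Join=lcm.
gcd(2,47)=1
lcm=94


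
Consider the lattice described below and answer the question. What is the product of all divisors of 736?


Divisors of 736: [1, 2, 4, 8, 16, 23, 32, 46, 92, 184, 368, 736]
Product = n^(d(n)/2) = 736^(12/2)
Product = 158952325472321536


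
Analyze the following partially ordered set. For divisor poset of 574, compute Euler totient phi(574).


phi(n) = n * prod_{p|n} (1 - 1/p).
Prime divisors of 574: [2, 7, 41]
phi(574) = 574 * (1 - 1/2) * (1 - 1/7) * (1 - 1/41)
phi(574) = 240


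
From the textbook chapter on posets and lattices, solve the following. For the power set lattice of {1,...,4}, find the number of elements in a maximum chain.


A chain is a totally ordered subset; we count the number of elements in a maximum chain.
Compute, for each element x, the size of the longest chain ending at x:
  {}: 1
  {1}: 2
  {2}: 2
  {3}: 2
  {4}: 2
  {1,2}: 3
  ...
A maximum chain: {} < {1} < {1,2} < {1,2,3} < {1,2,3,4}
Number of elements in the longest chain: 5


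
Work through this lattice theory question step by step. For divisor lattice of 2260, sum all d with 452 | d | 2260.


Interval [452,2260] in divisors of 2260: [452, 2260]
Sum = 2712


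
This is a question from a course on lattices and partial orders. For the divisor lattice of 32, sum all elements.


sigma(n) = sum of divisors.
Divisors of 32: [1, 2, 4, 8, 16, 32]
Sum = 63


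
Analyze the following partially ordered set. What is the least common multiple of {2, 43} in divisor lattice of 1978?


In a divisor lattice, join = lcm (least common multiple).
Compute lcm iteratively: start with first element, then lcm(current, next).
Elements: [2, 43]
lcm(2,43) = 86
Final lcm = 86


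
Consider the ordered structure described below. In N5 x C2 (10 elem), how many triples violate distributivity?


Distributive law: a ^ (b v c) = (a ^ b) v (a ^ c).
Check all 10^3 = 1000 ordered triples (a,b,c).
  e.g. a=(b,0), b=(a,0), c=(c,0): lhs=(b,0) != rhs=(a,0)
  e.g. a=(b,0), b=(a,0), c=(c,1): lhs=(b,0) != rhs=(a,0)
Total violating triples: 16


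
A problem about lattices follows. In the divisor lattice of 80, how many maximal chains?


A maximal chain goes from the minimum element to a maximal element via cover relations.
Counting all min-to-max paths in the cover graph.
Total maximal chains: 5


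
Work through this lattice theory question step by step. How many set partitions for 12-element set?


B(n) = number of set partitions of an n-element set.
B(n) satisfies the recurrence: B(n+1) = sum_k C(n,k)*B(k).
B(12) = 4213597


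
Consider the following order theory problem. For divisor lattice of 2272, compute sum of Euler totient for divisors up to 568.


Divisors of 2272 up to 568: [1, 2, 4, 8, 16, 32, 71, 142, 284, 568]
phi values: [1, 1, 2, 4, 8, 16, 70, 70, 140, 280]
Sum = 592


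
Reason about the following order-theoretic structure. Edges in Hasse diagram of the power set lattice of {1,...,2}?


A cover relation a -< b holds when a < b with no c strictly between.
Cover relations:
  {} -< {1}
  {} -< {2}
  {1} -< {1,2}
  {2} -< {1,2}
Total: 4


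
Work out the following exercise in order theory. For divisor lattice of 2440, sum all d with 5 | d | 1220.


Interval [5,1220] in divisors of 2440: [5, 10, 20, 305, 610, 1220]
Sum = 2170


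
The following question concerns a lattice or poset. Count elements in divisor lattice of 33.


Divisors of 33: [1, 3, 11, 33]
Count: 4


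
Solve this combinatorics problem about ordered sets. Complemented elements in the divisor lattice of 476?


An element a is complemented if some b has a meet b = bottom, a join b = top.
a is complemented iff gcd(a, n/a)=1, i.e. a is a unitary divisor of 476.
Complemented elements: 1, 4, 7, 17, 28, 68, ... (2 more)
Count: 8


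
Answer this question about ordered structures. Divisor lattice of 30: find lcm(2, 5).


In a divisor lattice, join = lcm (least common multiple).
gcd(2,5) = 1
lcm(2,5) = 2*5/gcd = 10/1 = 10


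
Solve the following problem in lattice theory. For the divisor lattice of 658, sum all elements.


sigma(n) = sum of divisors.
Divisors of 658: [1, 2, 7, 14, 47, 94, 329, 658]
Sum = 1152


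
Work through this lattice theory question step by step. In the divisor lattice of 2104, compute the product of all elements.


Divisors of 2104: [1, 2, 4, 8, 263, 526, 1052, 2104]
Product = n^(d(n)/2) = 2104^(8/2)
Product = 19596699897856


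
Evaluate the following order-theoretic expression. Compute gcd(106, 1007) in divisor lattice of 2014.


In a divisor lattice, meet = gcd (greatest common divisor).
By Euclidean algorithm or factoring: gcd(106,1007) = 53


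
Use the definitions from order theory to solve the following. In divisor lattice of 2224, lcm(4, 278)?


Join=lcm.
gcd(4,278)=2
lcm=556


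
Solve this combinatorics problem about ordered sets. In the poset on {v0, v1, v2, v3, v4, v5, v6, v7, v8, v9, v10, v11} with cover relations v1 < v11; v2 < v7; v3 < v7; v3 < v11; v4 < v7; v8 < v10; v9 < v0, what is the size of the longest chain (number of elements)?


A chain is a totally ordered subset; we count the number of elements in a maximum chain.
Compute, for each element x, the size of the longest chain ending at x:
  v1: 1
  v2: 1
  v3: 1
  v4: 1
  v5: 1
  v6: 1
  ...
A maximum chain: v9 < v0
Number of elements in the longest chain: 2


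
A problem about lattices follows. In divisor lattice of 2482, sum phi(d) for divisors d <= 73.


Divisors of 2482 up to 73: [1, 2, 17, 34, 73]
phi values: [1, 1, 16, 16, 72]
Sum = 106


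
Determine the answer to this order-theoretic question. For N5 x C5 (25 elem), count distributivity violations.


Distributive law: a ^ (b v c) = (a ^ b) v (a ^ c).
Check all 25^3 = 15625 ordered triples (a,b,c).
  e.g. a=(b,0), b=(a,0), c=(c,0): lhs=(b,0) != rhs=(a,0)
  e.g. a=(b,0), b=(a,0), c=(c,1): lhs=(b,0) != rhs=(a,0)
Total violating triples: 250


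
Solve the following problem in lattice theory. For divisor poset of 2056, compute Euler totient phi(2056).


phi(n) = n * prod_{p|n} (1 - 1/p).
Prime divisors of 2056: [2, 257]
phi(2056) = 2056 * (1 - 1/2) * (1 - 1/257)
phi(2056) = 1024


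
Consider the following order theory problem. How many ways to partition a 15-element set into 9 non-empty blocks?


S(n,k) = k*S(n-1,k) + S(n-1,k-1).
S(14,9) = 5135130, S(14,8) = 20912320
S(15,9) = 9*5135130 + 20912320 = 46216170 + 20912320
S(15,9) = 67128490


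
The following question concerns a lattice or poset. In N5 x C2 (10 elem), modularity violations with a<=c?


Modular law: if a <= c then a v (b ^ c) = (a v b) ^ c.
Check all triples (a,b,c) with a <= c among 10 elements.
  e.g. a=(a,0), b=(c,0), c=(b,0): lhs=(a,0) != rhs=(b,0)
  e.g. a=(a,0), b=(c,1), c=(b,0): lhs=(a,0) != rhs=(b,0)
Total violating triples: 6


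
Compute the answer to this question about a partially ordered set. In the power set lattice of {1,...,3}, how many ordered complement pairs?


Complement pair (a,b): a meet b = bottom, a join b = top.
Here: A intersect B = {} and A union B = {1,...,3}.
Pairs found: ({},{1,2,3}), ({1},{2,3}), ({2},{1,3}), ({3},{1,2}), ... (4 more)
Total ordered pairs: 8


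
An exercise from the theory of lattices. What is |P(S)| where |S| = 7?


Power set = 2^n.
2^7 = 128


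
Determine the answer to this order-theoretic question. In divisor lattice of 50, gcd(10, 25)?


Meet=gcd.
gcd(10,25)=5


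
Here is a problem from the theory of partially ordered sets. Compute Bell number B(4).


B(n) = number of set partitions of an n-element set.
B(n) satisfies the recurrence: B(n+1) = sum_k C(n,k)*B(k).
B(4) = 15


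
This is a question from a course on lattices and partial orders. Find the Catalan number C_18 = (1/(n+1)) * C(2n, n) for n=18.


C(n) = C(2n, n) / (n+1).
C(36, 18) = 9075135300
C(18) = 9075135300 / 19 = 477638700


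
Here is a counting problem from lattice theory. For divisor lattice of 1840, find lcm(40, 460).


In a divisor lattice, join = lcm (least common multiple).
Compute lcm iteratively: start with first element, then lcm(current, next).
Elements: [40, 460]
lcm(40,460) = 920
Final lcm = 920


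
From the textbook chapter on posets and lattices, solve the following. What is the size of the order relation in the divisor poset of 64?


The order relation is {(a,b) : a <= b}, reflexive so it includes (a,a).
Examples: (1,1), (1,16), (1,2), (1,32), (1,4), ...
Total ordered pairs: 28


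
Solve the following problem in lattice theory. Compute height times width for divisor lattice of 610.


Height = length of longest chain minus 1; width = size of largest antichain.
A maximum chain: 1 | 61 | 305 | 610  (height 3).
A maximum antichain: {2, 5, 61}  (width 3).
Product = 3 * 3 = 9


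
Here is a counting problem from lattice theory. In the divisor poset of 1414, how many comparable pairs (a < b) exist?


A comparable pair {a,b} has a < b or b < a in the order.
Count unordered pairs where one element is strictly below the other.
Examples: {1,2}, {1,7}, {1,14}, {1,101}, ...
Total comparable pairs: 19


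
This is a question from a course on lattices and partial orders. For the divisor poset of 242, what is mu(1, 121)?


In a divisor lattice, mu(a,b) = mu(b/a) where mu is the classical Mobius function.
b/a = 121/1 = 121
Prime factorization of 121: primes [11]
121 is not squarefree, so mu(121) = 0


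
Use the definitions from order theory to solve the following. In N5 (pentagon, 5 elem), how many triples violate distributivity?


Distributive law: a ^ (b v c) = (a ^ b) v (a ^ c).
Check all 5^3 = 125 ordered triples (a,b,c).
  e.g. a=b, b=a, c=c: lhs=b != rhs=a
  e.g. a=b, b=c, c=a: lhs=b != rhs=a
Total violating triples: 2


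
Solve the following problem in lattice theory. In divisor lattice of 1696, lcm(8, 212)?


Join=lcm.
gcd(8,212)=4
lcm=424


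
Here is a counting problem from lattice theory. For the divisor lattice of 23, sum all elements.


sigma(n) = sum of divisors.
Divisors of 23: [1, 23]
Sum = 24


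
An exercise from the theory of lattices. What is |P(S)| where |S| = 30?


Power set = 2^n.
2^30 = 1073741824


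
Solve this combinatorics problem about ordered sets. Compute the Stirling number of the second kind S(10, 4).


S(n,k) = k*S(n-1,k) + S(n-1,k-1).
S(9,4) = 7770, S(9,3) = 3025
S(10,4) = 4*7770 + 3025 = 31080 + 3025
S(10,4) = 34105


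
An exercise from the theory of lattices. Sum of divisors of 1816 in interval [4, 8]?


Interval [4,8] in divisors of 1816: [4, 8]
Sum = 12


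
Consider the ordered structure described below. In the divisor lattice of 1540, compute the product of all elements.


Divisors of 1540: [1, 2, 4, 5, 7, 10, 11, 14, 20, 22, 28, 35, 44, 55, 70, 77, 110, 140, 154, 220, 308, 385, 770, 1540]
Product = n^(d(n)/2) = 1540^(24/2)
Product = 177929783385962838621884416000000000000


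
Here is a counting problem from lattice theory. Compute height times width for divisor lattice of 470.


Height = length of longest chain minus 1; width = size of largest antichain.
A maximum chain: 1 | 47 | 235 | 470  (height 3).
A maximum antichain: {2, 5, 47}  (width 3).
Product = 3 * 3 = 9


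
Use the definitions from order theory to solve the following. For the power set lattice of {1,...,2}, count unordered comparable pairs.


A comparable pair {a,b} has a < b or b < a in the order.
Count unordered pairs where one element is strictly below the other.
Examples: {{},{1}}, {{},{2}}, {{},{1,2}}, {{1},{1,2}}, ...
Total comparable pairs: 5


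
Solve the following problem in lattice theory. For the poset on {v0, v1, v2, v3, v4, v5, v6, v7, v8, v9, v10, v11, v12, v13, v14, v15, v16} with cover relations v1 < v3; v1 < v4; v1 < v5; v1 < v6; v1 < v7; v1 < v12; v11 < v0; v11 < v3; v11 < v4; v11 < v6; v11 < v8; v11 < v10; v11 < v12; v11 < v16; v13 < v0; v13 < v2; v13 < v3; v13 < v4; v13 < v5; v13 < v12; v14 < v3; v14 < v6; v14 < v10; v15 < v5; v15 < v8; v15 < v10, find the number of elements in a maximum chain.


A chain is a totally ordered subset; we count the number of elements in a maximum chain.
Compute, for each element x, the size of the longest chain ending at x:
  v1: 1
  v9: 1
  v11: 1
  v13: 1
  v14: 1
  v15: 1
  ...
A maximum chain: v11 < v0
Number of elements in the longest chain: 2


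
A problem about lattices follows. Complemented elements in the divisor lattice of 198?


An element a is complemented if some b has a meet b = bottom, a join b = top.
a is complemented iff gcd(a, n/a)=1, i.e. a is a unitary divisor of 198.
Complemented elements: 1, 2, 9, 11, 18, 22, ... (2 more)
Count: 8


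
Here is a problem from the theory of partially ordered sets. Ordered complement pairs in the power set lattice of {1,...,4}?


Complement pair (a,b): a meet b = bottom, a join b = top.
Here: A intersect B = {} and A union B = {1,...,4}.
Pairs found: ({},{1,2,3,4}), ({1},{2,3,4}), ({2},{1,3,4}), ({3},{1,2,4}), ... (12 more)
Total ordered pairs: 16


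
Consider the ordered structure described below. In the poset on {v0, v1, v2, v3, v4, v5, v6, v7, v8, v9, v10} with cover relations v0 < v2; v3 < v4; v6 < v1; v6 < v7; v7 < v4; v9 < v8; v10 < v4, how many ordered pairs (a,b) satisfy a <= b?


The order relation is {(a,b) : a <= b}, reflexive so it includes (a,a).
Examples: (v0,v0), (v0,v2), (v1,v1), (v10,v10), (v10,v4), ...
Total ordered pairs: 19


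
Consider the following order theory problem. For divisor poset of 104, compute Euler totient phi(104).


phi(n) = n * prod_{p|n} (1 - 1/p).
Prime divisors of 104: [2, 13]
phi(104) = 104 * (1 - 1/2) * (1 - 1/13)
phi(104) = 48


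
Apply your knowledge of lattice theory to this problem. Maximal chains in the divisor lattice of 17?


A maximal chain goes from the minimum element to a maximal element via cover relations.
Counting all min-to-max paths in the cover graph.
Total maximal chains: 1


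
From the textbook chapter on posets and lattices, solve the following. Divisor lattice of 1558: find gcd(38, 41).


In a divisor lattice, meet = gcd (greatest common divisor).
By Euclidean algorithm or factoring: gcd(38,41) = 1


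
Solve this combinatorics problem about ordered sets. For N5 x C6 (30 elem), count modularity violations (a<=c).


Modular law: if a <= c then a v (b ^ c) = (a v b) ^ c.
Check all triples (a,b,c) with a <= c among 30 elements.
  e.g. a=(a,0), b=(c,0), c=(b,0): lhs=(a,0) != rhs=(b,0)
  e.g. a=(a,0), b=(c,1), c=(b,0): lhs=(a,0) != rhs=(b,0)
Total violating triples: 126


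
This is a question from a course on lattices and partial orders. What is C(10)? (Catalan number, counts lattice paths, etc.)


C(n) = C(2n, n) / (n+1).
C(20, 10) = 184756
C(10) = 184756 / 11 = 16796


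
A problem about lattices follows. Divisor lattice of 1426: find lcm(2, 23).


In a divisor lattice, join = lcm (least common multiple).
gcd(2,23) = 1
lcm(2,23) = 2*23/gcd = 46/1 = 46


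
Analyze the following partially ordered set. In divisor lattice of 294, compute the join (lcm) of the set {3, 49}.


In a divisor lattice, join = lcm (least common multiple).
Compute lcm iteratively: start with first element, then lcm(current, next).
Elements: [3, 49]
lcm(3,49) = 147
Final lcm = 147


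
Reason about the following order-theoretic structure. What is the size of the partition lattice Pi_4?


B(n) = number of set partitions of an n-element set.
B(n) satisfies the recurrence: B(n+1) = sum_k C(n,k)*B(k).
B(4) = 15


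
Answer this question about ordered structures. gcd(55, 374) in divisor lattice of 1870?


Meet=gcd.
gcd(55,374)=11


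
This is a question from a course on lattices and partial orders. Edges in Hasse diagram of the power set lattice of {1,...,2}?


A cover relation a -< b holds when a < b with no c strictly between.
Cover relations:
  {} -< {1}
  {} -< {2}
  {1} -< {1,2}
  {2} -< {1,2}
Total: 4


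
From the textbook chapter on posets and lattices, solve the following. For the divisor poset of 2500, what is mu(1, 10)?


In a divisor lattice, mu(a,b) = mu(b/a) where mu is the classical Mobius function.
b/a = 10/1 = 10
Prime factorization of 10: primes [2, 5]
10 is squarefree with 2 prime factor(s), so mu(10) = (-1)^2 = 1
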